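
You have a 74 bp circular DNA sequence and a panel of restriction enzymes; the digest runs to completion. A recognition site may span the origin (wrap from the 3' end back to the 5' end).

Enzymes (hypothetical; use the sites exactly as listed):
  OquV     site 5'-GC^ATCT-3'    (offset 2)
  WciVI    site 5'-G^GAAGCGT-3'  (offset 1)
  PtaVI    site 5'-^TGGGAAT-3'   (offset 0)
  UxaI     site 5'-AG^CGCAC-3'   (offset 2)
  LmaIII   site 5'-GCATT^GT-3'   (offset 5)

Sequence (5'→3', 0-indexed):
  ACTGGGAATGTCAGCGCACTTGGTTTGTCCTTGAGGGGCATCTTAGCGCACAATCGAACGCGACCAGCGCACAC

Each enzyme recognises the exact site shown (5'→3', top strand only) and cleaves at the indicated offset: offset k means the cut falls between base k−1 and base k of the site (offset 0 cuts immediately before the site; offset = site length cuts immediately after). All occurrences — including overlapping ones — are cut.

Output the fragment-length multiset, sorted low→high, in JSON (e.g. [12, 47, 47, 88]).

[7,9,12,21,25]

Scan for sites:
  OquV GCATCT/2: at [37] ⇒ [39]
  WciVI (GGAAGCGT, off=1): no sites
  PtaVI TGGGAAT/0: at [2] ⇒ [2]
  UxaI AGCGCAC/2: at [12, 44, 65] ⇒ [14, 46, 67]
  LmaIII (GCATTGT, off=5): no sites

Pooled cuts: [2, 14, 39, 46, 67]

Fragments:
  2→14: 12 bp
  14→39: 25 bp
  39→46: 7 bp
  46→67: 21 bp
  67→2 (wrap): 74-67+2 = 9 bp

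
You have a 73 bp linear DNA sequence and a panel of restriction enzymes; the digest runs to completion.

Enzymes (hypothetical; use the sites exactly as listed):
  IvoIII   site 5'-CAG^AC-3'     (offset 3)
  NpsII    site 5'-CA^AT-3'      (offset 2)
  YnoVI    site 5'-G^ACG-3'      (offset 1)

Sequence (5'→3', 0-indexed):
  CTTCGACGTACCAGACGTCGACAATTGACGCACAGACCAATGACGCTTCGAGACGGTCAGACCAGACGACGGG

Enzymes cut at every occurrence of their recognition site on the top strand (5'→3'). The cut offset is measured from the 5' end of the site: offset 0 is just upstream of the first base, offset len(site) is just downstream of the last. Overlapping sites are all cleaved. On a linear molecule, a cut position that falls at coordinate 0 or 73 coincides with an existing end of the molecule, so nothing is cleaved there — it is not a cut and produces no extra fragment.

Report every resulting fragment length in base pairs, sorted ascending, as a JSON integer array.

[3,3,4,4,5,5,5,8,8,9,9,10]

Scan for sites:
  IvoIII (CAGAC, off=3): starts [11, 32, 57, 62] → cuts [14, 35, 60, 65]
  NpsII (CAAT, off=2): starts [21, 37] → cuts [23, 39]
  YnoVI (GACG, off=1): starts [4, 13, 26, 41, 51, 64, 67] → cuts [5, 14, 27, 42, 52, 65, 68]

All cut coordinates (distinct, sorted): [5, 14, 23, 27, 35, 39, 42, 52, 60, 65, 68]

Fragment lengths:
  [0,5): 5 bp
  [5,14): 9 bp
  [14,23): 9 bp
  [23,27): 4 bp
  [27,35): 8 bp
  [35,39): 4 bp
  [39,42): 3 bp
  [42,52): 10 bp
  [52,60): 8 bp
  [60,65): 5 bp
  [65,68): 3 bp
  [68,73): 5 bp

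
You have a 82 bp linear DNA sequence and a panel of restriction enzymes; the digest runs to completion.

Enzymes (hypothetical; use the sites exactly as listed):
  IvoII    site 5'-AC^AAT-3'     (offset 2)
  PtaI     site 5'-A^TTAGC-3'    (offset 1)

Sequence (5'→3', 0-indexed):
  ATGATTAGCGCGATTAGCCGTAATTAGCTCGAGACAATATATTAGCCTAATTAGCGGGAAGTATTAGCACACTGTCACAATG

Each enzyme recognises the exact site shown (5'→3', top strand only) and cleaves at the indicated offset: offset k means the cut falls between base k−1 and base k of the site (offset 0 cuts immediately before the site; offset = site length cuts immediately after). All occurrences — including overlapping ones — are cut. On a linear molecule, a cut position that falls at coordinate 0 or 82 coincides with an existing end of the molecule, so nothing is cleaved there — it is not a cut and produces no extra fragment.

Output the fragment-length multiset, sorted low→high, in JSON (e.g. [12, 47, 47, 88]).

Per-enzyme occurrences:
  IvoII (ACAAT, off=2): starts [33, 76] → cuts [35, 78]
  PtaI (ATTAGC, off=1): starts [3, 12, 22, 40, 49, 62] → cuts [4, 13, 23, 41, 50, 63]

Pooled cuts: [4, 13, 23, 35, 41, 50, 63, 78]

Fragments:
  [0,4): 4 bp
  [4,13): 9 bp
  [13,23): 10 bp
  [23,35): 12 bp
  [35,41): 6 bp
  [41,50): 9 bp
  [50,63): 13 bp
  [63,78): 15 bp
  [78,82): 4 bp

[4,4,6,9,9,10,12,13,15]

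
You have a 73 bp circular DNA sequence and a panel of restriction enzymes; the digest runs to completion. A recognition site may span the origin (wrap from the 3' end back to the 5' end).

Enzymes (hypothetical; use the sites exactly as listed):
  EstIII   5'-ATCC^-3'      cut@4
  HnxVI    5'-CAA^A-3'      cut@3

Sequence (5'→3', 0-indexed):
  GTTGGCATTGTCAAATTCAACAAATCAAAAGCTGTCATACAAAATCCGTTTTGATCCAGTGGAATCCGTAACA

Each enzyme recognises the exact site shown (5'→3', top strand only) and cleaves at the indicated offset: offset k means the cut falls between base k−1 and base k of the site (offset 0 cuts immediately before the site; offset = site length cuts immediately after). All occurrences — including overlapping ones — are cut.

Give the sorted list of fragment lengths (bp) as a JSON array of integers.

[5,5,9,10,10,14,20]

Site scan:
  EstIII (ATCC, off=4): starts [43, 53, 63] → cuts [47, 57, 67]
  HnxVI (CAAA, off=3): starts [11, 20, 25, 39] → cuts [14, 23, 28, 42]

Pooled cuts: [14, 23, 28, 42, 47, 57, 67]

Fragments:
  14→23: 9 bp
  23→28: 5 bp
  28→42: 14 bp
  42→47: 5 bp
  47→57: 10 bp
  57→67: 10 bp
  67→14 (wrap): 73-67+14 = 20 bp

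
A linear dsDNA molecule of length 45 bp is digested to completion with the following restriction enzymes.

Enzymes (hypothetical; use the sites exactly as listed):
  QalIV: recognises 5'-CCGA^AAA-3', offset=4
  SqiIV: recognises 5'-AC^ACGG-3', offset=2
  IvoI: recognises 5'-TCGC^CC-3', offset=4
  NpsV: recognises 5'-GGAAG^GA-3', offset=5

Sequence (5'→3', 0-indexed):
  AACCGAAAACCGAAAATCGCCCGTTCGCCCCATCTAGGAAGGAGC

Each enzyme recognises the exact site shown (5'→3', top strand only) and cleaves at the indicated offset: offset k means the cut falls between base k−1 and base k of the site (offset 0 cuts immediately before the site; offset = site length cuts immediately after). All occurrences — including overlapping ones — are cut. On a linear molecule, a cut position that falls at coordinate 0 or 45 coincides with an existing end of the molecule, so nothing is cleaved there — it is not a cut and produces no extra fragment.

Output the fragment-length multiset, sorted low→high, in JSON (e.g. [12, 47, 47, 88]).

[4,6,7,7,8,13]

Scan for sites:
  QalIV CCGAAAA/4: at [2, 9] ⇒ [6, 13]
  SqiIV (ACACGG, off=2): no sites
  IvoI TCGCCC/4: at [16, 24] ⇒ [20, 28]
  NpsV GGAAGGA/5: at [36] ⇒ [41]

All cut coordinates (distinct, sorted): [6, 13, 20, 28, 41]

Fragments:
  [0,6): 6 bp
  [6,13): 7 bp
  [13,20): 7 bp
  [20,28): 8 bp
  [28,41): 13 bp
  [41,45): 4 bp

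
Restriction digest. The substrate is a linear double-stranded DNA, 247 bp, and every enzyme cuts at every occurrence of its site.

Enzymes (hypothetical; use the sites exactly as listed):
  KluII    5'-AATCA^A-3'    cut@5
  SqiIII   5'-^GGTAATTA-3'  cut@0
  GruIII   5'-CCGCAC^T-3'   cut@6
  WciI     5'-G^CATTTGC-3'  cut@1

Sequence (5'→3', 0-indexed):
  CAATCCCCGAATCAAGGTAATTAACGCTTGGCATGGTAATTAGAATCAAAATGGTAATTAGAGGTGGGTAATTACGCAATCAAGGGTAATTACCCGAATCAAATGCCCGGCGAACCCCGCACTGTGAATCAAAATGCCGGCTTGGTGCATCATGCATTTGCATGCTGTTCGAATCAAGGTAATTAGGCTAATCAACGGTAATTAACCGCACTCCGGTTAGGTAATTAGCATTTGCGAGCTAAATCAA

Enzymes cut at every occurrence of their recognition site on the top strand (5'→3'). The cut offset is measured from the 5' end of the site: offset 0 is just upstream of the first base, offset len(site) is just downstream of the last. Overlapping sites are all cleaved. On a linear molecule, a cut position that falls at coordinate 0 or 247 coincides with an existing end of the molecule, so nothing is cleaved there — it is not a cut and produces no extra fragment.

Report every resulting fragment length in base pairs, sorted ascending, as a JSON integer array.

[1,1,1,2,2,4,8,9,9,14,14,14,15,16,17,17,18,19,21,22,23]

Site scan:
  KluII AATCAA/5: at [9, 43, 77, 96, 126, 171, 189, 241] ⇒ [14, 48, 82, 101, 131, 176, 194, 246]
  SqiIII GGTAATTA/0: at [15, 34, 52, 66, 84, 177, 196, 219] ⇒ [15, 34, 52, 66, 84, 177, 196, 219]
  GruIII CCGCACT/6: at [116, 205] ⇒ [122, 211]
  WciI GCATTTGC/1: at [153, 227] ⇒ [154, 228]

Pooled cuts: [14, 15, 34, 48, 52, 66, 82, 84, 101, 122, 131, 154, 176, 177, 194, 196, 211, 219, 228, 246]

Fragment lengths:
  [0,14): 14 bp
  [14,15): 1 bp
  [15,34): 19 bp
  [34,48): 14 bp
  [48,52): 4 bp
  [52,66): 14 bp
  [66,82): 16 bp
  [82,84): 2 bp
  [84,101): 17 bp
  [101,122): 21 bp
  [122,131): 9 bp
  [131,154): 23 bp
  [154,176): 22 bp
  [176,177): 1 bp
  [177,194): 17 bp
  [194,196): 2 bp
  [196,211): 15 bp
  [211,219): 8 bp
  [219,228): 9 bp
  [228,246): 18 bp
  [246,247): 1 bp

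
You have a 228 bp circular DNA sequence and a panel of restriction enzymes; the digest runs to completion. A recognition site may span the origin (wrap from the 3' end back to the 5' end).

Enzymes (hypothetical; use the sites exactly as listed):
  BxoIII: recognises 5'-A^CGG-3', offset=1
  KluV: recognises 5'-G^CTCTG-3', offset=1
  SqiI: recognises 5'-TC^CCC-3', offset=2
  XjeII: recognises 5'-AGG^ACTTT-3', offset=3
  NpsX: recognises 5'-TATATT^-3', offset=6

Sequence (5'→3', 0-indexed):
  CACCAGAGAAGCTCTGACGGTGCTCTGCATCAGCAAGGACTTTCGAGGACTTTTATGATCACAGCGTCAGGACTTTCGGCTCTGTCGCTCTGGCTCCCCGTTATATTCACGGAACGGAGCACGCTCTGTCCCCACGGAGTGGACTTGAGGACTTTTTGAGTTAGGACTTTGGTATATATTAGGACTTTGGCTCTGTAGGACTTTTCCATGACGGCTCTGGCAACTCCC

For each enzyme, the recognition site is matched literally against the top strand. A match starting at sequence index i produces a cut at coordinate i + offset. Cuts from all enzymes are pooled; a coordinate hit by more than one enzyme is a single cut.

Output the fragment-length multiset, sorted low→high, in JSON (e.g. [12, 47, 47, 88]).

[2,3,3,4,5,5,6,7,7,8,8,9,9,9,10,11,12,12,13,15,15,16,16,23]

Scan for sites:
  BxoIII ACGG/1: at [16, 108, 113, 133, 210] ⇒ [17, 109, 114, 134, 211]
  KluV GCTCTG/1: at [10, 21, 78, 86, 122, 189, 213] ⇒ [11, 22, 79, 87, 123, 190, 214]
  SqiI TCCCC/2: at [94, 128, 224] ⇒ [96, 130, 226]
  XjeII AGGACTTT/3: at [35, 45, 68, 147, 162, 180, 196] ⇒ [38, 48, 71, 150, 165, 183, 199]
  NpsX TATATT/6: at [101, 174] ⇒ [107, 180]

Pooled cuts: [11, 17, 22, 38, 48, 71, 79, 87, 96, 107, 109, 114, 123, 130, 134, 150, 165, 180, 183, 190, 199, 211, 214, 226]

Fragments:
  11→17: 6 bp
  17→22: 5 bp
  22→38: 16 bp
  38→48: 10 bp
  48→71: 23 bp
  71→79: 8 bp
  79→87: 8 bp
  87→96: 9 bp
  96→107: 11 bp
  107→109: 2 bp
  109→114: 5 bp
  114→123: 9 bp
  123→130: 7 bp
  130→134: 4 bp
  134→150: 16 bp
  150→165: 15 bp
  165→180: 15 bp
  180→183: 3 bp
  183→190: 7 bp
  190→199: 9 bp
  199→211: 12 bp
  211→214: 3 bp
  214→226: 12 bp
  226→11 (wrap): 228-226+11 = 13 bp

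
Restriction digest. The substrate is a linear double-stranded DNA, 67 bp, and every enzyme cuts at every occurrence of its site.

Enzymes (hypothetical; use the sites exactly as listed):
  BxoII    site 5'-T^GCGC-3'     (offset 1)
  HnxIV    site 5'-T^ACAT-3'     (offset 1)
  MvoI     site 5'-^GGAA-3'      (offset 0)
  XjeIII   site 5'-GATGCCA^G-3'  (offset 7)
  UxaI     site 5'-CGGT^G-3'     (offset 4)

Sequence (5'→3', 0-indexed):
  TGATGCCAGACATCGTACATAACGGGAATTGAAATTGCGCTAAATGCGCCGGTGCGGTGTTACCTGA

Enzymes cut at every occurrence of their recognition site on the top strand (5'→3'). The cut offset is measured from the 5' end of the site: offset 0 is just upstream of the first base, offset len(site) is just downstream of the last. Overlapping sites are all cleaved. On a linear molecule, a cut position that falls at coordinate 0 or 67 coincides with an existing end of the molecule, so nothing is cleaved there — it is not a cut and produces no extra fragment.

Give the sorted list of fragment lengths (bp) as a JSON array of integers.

[5,8,8,8,8,9,9,12]

Scan for sites:
  BxoII (TGCGC, off=1): starts [35, 44] → cuts [36, 45]
  HnxIV (TACAT, off=1): starts [15] → cuts [16]
  MvoI (GGAA, off=0): starts [24] → cuts [24]
  XjeIII (GATGCCAG, off=7): starts [1] → cuts [8]
  UxaI (CGGTG, off=4): starts [49, 54] → cuts [53, 58]

Pooled cuts: [8, 16, 24, 36, 45, 53, 58]

Fragment lengths:
  [0,8): 8 bp
  [8,16): 8 bp
  [16,24): 8 bp
  [24,36): 12 bp
  [36,45): 9 bp
  [45,53): 8 bp
  [53,58): 5 bp
  [58,67): 9 bp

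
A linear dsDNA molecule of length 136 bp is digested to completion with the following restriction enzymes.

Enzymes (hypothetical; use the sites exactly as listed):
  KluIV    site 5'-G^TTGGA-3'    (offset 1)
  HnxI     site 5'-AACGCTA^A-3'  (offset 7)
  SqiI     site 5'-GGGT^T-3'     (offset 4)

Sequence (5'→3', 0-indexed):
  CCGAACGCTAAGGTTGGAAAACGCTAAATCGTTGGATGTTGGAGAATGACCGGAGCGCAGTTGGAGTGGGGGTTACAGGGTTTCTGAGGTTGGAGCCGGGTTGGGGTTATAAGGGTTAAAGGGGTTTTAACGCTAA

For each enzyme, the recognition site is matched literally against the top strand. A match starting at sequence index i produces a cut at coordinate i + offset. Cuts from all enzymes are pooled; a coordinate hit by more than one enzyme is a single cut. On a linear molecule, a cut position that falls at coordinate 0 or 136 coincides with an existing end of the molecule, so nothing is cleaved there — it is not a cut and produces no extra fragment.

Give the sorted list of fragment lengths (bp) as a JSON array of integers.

Site scan:
  KluIV (GTTGGA, off=1): starts [12, 30, 37, 59, 88] → cuts [13, 31, 38, 60, 89]
  HnxI (AACGCTAA, off=7): starts [3, 19, 128] → cuts [10, 26, 135]
  SqiI (GGGTT, off=4): starts [69, 77, 97, 103, 112, 121] → cuts [73, 81, 101, 107, 116, 125]

Pooled cuts: [10, 13, 26, 31, 38, 60, 73, 81, 89, 101, 107, 116, 125, 135]

Fragment lengths:
  [0,10): 10 bp
  [10,13): 3 bp
  [13,26): 13 bp
  [26,31): 5 bp
  [31,38): 7 bp
  [38,60): 22 bp
  [60,73): 13 bp
  [73,81): 8 bp
  [81,89): 8 bp
  [89,101): 12 bp
  [101,107): 6 bp
  [107,116): 9 bp
  [116,125): 9 bp
  [125,135): 10 bp
  [135,136): 1 bp

[1,3,5,6,7,8,8,9,9,10,10,12,13,13,22]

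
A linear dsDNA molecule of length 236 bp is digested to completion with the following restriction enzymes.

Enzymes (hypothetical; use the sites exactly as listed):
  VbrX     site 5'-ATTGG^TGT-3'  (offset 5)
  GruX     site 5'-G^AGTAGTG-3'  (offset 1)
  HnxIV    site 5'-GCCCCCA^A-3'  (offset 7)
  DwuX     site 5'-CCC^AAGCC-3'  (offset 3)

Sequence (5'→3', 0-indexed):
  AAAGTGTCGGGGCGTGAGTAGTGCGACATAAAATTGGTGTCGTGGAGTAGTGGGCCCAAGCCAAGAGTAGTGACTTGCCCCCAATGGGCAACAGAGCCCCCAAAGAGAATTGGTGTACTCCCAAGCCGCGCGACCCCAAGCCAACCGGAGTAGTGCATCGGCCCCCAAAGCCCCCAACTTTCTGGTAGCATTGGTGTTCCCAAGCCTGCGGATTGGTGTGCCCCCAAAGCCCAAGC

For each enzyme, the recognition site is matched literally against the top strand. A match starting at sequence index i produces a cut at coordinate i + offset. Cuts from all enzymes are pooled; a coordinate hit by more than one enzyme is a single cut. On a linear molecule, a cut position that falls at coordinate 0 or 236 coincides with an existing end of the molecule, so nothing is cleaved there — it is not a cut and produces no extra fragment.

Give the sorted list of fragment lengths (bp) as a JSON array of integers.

[7,8,8,9,9,10,10,11,11,12,15,15,16,18,18,19,19,21]

Per-enzyme occurrences:
  VbrX (ATTGGTGT, off=5): starts [32, 108, 189, 211] → cuts [37, 113, 194, 216]
  GruX (GAGTAGTG, off=1): starts [15, 44, 64, 147] → cuts [16, 45, 65, 148]
  HnxIV (GCCCCCAA, off=7): starts [76, 95, 160, 169, 219] → cuts [83, 102, 167, 176, 226]
  DwuX (CCCAAGCC, off=3): starts [54, 119, 134, 198] → cuts [57, 122, 137, 201]

Pooled cuts: [16, 37, 45, 57, 65, 83, 102, 113, 122, 137, 148, 167, 176, 194, 201, 216, 226]

Fragments:
  [0,16): 16 bp
  [16,37): 21 bp
  [37,45): 8 bp
  [45,57): 12 bp
  [57,65): 8 bp
  [65,83): 18 bp
  [83,102): 19 bp
  [102,113): 11 bp
  [113,122): 9 bp
  [122,137): 15 bp
  [137,148): 11 bp
  [148,167): 19 bp
  [167,176): 9 bp
  [176,194): 18 bp
  [194,201): 7 bp
  [201,216): 15 bp
  [216,226): 10 bp
  [226,236): 10 bp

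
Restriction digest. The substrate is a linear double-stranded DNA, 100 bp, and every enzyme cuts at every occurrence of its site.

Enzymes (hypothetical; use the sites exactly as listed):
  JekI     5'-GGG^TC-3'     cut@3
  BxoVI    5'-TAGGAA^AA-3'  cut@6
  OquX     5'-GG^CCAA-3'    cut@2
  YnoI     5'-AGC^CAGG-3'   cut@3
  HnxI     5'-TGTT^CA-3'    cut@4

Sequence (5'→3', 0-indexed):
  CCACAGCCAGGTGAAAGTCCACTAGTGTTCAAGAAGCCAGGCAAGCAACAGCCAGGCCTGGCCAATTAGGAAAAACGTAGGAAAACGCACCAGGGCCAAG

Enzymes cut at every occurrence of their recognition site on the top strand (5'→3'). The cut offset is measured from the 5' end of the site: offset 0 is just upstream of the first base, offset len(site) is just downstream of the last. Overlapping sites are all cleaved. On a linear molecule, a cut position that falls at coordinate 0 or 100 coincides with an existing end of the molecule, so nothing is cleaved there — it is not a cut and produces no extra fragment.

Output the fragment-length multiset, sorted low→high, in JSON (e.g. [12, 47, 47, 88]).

Scan for sites:
  JekI (GGGTC, off=3): no sites
  BxoVI (TAGGAAAA, off=6): starts [66, 77] → cuts [72, 83]
  OquX (GGCCAA, off=2): starts [59, 93] → cuts [61, 95]
  YnoI (AGCCAGG, off=3): starts [4, 34, 49] → cuts [7, 37, 52]
  HnxI (TGTTCA, off=4): starts [25] → cuts [29]

Pooled cuts: [7, 29, 37, 52, 61, 72, 83, 95]

Fragment lengths:
  [0,7): 7 bp
  [7,29): 22 bp
  [29,37): 8 bp
  [37,52): 15 bp
  [52,61): 9 bp
  [61,72): 11 bp
  [72,83): 11 bp
  [83,95): 12 bp
  [95,100): 5 bp

[5,7,8,9,11,11,12,15,22]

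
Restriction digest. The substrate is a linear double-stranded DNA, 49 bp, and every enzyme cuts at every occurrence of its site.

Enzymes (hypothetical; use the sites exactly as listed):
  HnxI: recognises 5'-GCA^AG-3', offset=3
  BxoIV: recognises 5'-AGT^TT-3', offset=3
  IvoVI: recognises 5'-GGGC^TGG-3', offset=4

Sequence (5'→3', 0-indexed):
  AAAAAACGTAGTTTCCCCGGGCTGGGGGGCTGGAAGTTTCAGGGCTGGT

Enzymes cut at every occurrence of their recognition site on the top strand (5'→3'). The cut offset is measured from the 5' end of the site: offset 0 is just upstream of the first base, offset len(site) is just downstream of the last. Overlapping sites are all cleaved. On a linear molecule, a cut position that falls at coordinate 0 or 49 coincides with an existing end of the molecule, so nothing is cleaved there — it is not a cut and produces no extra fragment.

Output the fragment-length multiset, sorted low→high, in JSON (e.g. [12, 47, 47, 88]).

Scan for sites:
  HnxI (GCAAG, off=3): no sites
  BxoIV (AGTTT, off=3): starts [9, 34] → cuts [12, 37]
  IvoVI (GGGCTGG, off=4): starts [18, 26, 41] → cuts [22, 30, 45]

Pooled cuts: [12, 22, 30, 37, 45]

Fragment lengths:
  [0,12): 12 bp
  [12,22): 10 bp
  [22,30): 8 bp
  [30,37): 7 bp
  [37,45): 8 bp
  [45,49): 4 bp

[4,7,8,8,10,12]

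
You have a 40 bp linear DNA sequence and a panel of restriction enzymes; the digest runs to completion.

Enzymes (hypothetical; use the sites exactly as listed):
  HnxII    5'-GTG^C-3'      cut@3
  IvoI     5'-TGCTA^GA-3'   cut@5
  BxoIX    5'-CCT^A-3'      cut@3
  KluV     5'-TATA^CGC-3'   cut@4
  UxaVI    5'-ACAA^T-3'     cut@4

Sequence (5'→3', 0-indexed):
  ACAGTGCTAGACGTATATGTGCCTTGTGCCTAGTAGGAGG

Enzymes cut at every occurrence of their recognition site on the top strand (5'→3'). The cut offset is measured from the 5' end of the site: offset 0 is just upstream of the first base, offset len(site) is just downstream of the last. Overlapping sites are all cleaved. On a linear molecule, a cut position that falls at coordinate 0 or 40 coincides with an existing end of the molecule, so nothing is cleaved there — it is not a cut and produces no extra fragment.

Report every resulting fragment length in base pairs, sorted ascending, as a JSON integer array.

[3,3,6,7,9,12]

Scan for sites:
  HnxII (GTGC, off=3): starts [3, 18, 25] → cuts [6, 21, 28]
  IvoI (TGCTAGA, off=5): starts [4] → cuts [9]
  BxoIX (CCTA, off=3): starts [28] → cuts [31]
  KluV (TATACGC, off=4): no sites
  UxaVI (ACAAT, off=4): no sites

Pooled cuts: [6, 9, 21, 28, 31]

Fragments:
  [0,6): 6 bp
  [6,9): 3 bp
  [9,21): 12 bp
  [21,28): 7 bp
  [28,31): 3 bp
  [31,40): 9 bp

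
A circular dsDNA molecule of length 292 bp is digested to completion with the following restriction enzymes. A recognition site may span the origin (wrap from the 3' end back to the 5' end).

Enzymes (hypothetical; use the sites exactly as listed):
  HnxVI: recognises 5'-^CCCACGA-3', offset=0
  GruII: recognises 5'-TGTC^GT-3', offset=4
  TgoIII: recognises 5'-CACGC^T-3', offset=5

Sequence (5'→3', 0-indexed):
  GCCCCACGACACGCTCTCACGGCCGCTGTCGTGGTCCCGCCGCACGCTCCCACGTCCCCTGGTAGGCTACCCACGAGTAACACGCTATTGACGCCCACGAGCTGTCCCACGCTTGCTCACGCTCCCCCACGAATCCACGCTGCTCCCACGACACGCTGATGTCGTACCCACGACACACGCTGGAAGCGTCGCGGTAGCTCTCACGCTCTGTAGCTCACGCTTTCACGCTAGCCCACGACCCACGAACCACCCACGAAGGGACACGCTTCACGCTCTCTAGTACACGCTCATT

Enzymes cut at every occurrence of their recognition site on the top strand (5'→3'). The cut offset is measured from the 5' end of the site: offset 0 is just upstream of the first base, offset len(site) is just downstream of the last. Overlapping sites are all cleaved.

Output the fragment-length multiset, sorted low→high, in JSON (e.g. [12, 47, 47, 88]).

[3,3,3,4,7,7,7,7,8,8,10,11,12,12,14,14,14,15,16,16,17,17,19,22,26]

Site scan:
  HnxVI (CCCACGA, off=0): starts [2, 69, 93, 125, 144, 166, 231, 238, 249] → cuts [2, 69, 93, 125, 144, 166, 231, 238, 249]
  GruII (TGTCGT, off=4): starts [26, 159] → cuts [30, 163]
  TgoIII (CACGCT, off=5): starts [9, 42, 80, 107, 117, 135, 151, 175, 201, 215, 223, 261, 268, 282] → cuts [14, 47, 85, 112, 122, 140, 156, 180, 206, 220, 228, 266, 273, 287]

Pooled cuts: [2, 14, 30, 47, 69, 85, 93, 112, 122, 125, 140, 144, 156, 163, 166, 180, 206, 220, 228, 231, 238, 249, 266, 273, 287]

Fragment lengths:
  2→14: 12 bp
  14→30: 16 bp
  30→47: 17 bp
  47→69: 22 bp
  69→85: 16 bp
  85→93: 8 bp
  93→112: 19 bp
  112→122: 10 bp
  122→125: 3 bp
  125→140: 15 bp
  140→144: 4 bp
  144→156: 12 bp
  156→163: 7 bp
  163→166: 3 bp
  166→180: 14 bp
  180→206: 26 bp
  206→220: 14 bp
  220→228: 8 bp
  228→231: 3 bp
  231→238: 7 bp
  238→249: 11 bp
  249→266: 17 bp
  266→273: 7 bp
  273→287: 14 bp
  287→2 (wrap): 292-287+2 = 7 bp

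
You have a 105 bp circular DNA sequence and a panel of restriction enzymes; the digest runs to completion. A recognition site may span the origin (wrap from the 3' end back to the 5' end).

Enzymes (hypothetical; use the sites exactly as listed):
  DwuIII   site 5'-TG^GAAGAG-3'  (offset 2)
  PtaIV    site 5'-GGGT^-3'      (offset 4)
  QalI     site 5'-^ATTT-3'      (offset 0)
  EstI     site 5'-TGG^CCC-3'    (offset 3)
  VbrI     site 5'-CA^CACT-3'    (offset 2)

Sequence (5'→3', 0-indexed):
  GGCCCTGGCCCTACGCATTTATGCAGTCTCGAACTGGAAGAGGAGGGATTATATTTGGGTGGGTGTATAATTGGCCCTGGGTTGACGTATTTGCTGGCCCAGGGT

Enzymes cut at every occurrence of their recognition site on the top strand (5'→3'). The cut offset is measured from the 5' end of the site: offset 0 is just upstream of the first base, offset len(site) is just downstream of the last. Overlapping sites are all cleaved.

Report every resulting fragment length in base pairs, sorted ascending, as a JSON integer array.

Per-enzyme occurrences:
  DwuIII TGGAAGAG/2: at [34] ⇒ [36]
  PtaIV GGGT/4: at [56, 60, 78, 101] ⇒ [0, 60, 64, 82]
  QalI ATTT/0: at [16, 52, 88] ⇒ [16, 52, 88]
  EstI TGGCCC/3: at [5, 71, 94, 104] ⇒ [2, 8, 74, 97]
  VbrI (CACACT, off=2): no sites

Pooled cuts: [0, 2, 8, 16, 36, 52, 60, 64, 74, 82, 88, 97]

Fragments:
  0→2: 2 bp
  2→8: 6 bp
  8→16: 8 bp
  16→36: 20 bp
  36→52: 16 bp
  52→60: 8 bp
  60→64: 4 bp
  64→74: 10 bp
  74→82: 8 bp
  82→88: 6 bp
  88→97: 9 bp
  97→0 (wrap): 105-97+0 = 8 bp

[2,4,6,6,8,8,8,8,9,10,16,20]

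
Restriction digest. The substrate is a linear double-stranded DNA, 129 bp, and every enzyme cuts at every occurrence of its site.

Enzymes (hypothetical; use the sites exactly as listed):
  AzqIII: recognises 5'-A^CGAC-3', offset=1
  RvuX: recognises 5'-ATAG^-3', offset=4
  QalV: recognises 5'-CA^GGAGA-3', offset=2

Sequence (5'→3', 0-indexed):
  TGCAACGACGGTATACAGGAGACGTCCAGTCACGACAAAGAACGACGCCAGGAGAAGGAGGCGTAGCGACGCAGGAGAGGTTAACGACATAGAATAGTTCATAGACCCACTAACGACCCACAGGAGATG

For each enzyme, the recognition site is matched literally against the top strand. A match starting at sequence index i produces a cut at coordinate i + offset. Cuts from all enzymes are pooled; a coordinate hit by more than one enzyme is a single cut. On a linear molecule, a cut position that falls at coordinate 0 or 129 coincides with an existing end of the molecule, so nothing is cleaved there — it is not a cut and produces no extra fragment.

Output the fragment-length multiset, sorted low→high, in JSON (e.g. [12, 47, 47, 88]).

[5,5,7,7,8,8,9,9,10,11,12,15,23]

Site scan:
  AzqIII ACGAC/1: at [4, 31, 41, 83, 112] ⇒ [5, 32, 42, 84, 113]
  RvuX ATAG/4: at [88, 93, 100] ⇒ [92, 97, 104]
  QalV CAGGAGA/2: at [15, 48, 71, 120] ⇒ [17, 50, 73, 122]

Pooled cuts: [5, 17, 32, 42, 50, 73, 84, 92, 97, 104, 113, 122]

Fragments:
  [0,5): 5 bp
  [5,17): 12 bp
  [17,32): 15 bp
  [32,42): 10 bp
  [42,50): 8 bp
  [50,73): 23 bp
  [73,84): 11 bp
  [84,92): 8 bp
  [92,97): 5 bp
  [97,104): 7 bp
  [104,113): 9 bp
  [113,122): 9 bp
  [122,129): 7 bp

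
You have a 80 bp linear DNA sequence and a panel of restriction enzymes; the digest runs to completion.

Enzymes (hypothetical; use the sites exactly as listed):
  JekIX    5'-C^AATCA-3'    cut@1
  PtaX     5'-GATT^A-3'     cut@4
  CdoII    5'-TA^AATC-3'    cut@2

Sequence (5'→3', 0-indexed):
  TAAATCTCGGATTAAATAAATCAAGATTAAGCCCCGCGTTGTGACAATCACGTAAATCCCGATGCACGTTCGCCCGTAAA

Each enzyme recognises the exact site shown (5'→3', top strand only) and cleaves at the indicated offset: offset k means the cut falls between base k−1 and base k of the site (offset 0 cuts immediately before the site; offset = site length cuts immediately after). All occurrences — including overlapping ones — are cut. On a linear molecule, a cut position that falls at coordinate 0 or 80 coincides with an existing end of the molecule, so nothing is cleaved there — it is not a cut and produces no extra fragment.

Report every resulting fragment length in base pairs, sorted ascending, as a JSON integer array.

[2,5,9,10,11,17,26]

Site scan:
  JekIX CAATCA/1: at [44] ⇒ [45]
  PtaX GATTA/4: at [9, 24] ⇒ [13, 28]
  CdoII TAAATC/2: at [0, 16, 52] ⇒ [2, 18, 54]

Pooled cuts: [2, 13, 18, 28, 45, 54]

Fragment lengths:
  [0,2): 2 bp
  [2,13): 11 bp
  [13,18): 5 bp
  [18,28): 10 bp
  [28,45): 17 bp
  [45,54): 9 bp
  [54,80): 26 bp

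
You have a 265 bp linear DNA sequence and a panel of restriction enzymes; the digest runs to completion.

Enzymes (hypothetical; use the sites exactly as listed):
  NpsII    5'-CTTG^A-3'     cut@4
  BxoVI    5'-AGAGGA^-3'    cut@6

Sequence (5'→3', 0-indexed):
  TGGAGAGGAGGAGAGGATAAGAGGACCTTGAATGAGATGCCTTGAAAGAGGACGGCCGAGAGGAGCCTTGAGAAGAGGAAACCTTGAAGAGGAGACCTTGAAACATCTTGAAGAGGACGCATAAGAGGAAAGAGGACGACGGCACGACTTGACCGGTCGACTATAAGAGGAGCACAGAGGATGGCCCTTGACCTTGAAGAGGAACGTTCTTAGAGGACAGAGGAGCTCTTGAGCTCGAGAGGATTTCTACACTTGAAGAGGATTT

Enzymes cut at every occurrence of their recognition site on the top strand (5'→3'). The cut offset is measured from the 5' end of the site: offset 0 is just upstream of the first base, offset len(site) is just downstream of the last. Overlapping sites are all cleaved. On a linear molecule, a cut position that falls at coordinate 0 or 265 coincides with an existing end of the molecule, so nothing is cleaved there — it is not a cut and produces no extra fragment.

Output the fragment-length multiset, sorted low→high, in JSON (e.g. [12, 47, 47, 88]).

[3,5,6,6,7,7,7,7,7,7,7,7,7,8,8,8,9,9,9,10,10,12,12,12,12,14,14,15,20]

Scan for sites:
  NpsII CTTGA/4: at [26, 40, 66, 82, 96, 106, 147, 186, 192, 227, 251] ⇒ [30, 44, 70, 86, 100, 110, 151, 190, 196, 231, 255]
  BxoVI AGAGGA/6: at [3, 11, 19, 46, 58, 73, 87, 111, 123, 130, 165, 175, 197, 211, 218, 237, 256] ⇒ [9, 17, 25, 52, 64, 79, 93, 117, 129, 136, 171, 181, 203, 217, 224, 243, 262]

All cut coordinates (distinct, sorted): [9, 17, 25, 30, 44, 52, 64, 70, 79, 86, 93, 100, 110, 117, 129, 136, 151, 171, 181, 190, 196, 203, 217, 224, 231, 243, 255, 262]

Fragment lengths:
  [0,9): 9 bp
  [9,17): 8 bp
  [17,25): 8 bp
  [25,30): 5 bp
  [30,44): 14 bp
  [44,52): 8 bp
  [52,64): 12 bp
  [64,70): 6 bp
  [70,79): 9 bp
  [79,86): 7 bp
  [86,93): 7 bp
  [93,100): 7 bp
  [100,110): 10 bp
  [110,117): 7 bp
  [117,129): 12 bp
  [129,136): 7 bp
  [136,151): 15 bp
  [151,171): 20 bp
  [171,181): 10 bp
  [181,190): 9 bp
  [190,196): 6 bp
  [196,203): 7 bp
  [203,217): 14 bp
  [217,224): 7 bp
  [224,231): 7 bp
  [231,243): 12 bp
  [243,255): 12 bp
  [255,262): 7 bp
  [262,265): 3 bp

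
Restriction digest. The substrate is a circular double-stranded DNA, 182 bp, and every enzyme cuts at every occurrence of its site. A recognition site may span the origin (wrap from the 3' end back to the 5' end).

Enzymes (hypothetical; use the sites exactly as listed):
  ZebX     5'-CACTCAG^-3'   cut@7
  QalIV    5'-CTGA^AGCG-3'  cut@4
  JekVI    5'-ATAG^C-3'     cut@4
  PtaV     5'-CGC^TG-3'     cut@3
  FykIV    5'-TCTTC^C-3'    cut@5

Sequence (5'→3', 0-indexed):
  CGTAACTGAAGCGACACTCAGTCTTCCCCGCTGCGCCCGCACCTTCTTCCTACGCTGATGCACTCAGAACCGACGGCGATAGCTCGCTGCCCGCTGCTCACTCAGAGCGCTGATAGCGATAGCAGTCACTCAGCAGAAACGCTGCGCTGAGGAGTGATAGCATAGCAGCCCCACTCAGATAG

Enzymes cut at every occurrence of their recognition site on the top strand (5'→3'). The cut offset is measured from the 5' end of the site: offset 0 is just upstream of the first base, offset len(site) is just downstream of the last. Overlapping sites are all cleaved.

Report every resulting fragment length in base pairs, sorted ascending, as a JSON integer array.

[4,5,5,5,5,5,5,6,6,6,7,9,9,11,11,12,12,13,13,15,18]

Scan for sites:
  ZebX CACTCAG/7: at [14, 60, 98, 126, 171] ⇒ [21, 67, 105, 133, 178]
  QalIV CTGAAGCG/4: at [5] ⇒ [9]
  JekVI ATAGC/4: at [78, 112, 118, 156, 161, 178] ⇒ [0, 82, 116, 122, 160, 165]
  PtaV CGCTG/3: at [28, 52, 84, 91, 107, 139, 144] ⇒ [31, 55, 87, 94, 110, 142, 147]
  FykIV TCTTCC/5: at [21, 44] ⇒ [26, 49]

Pooled cuts: [0, 9, 21, 26, 31, 49, 55, 67, 82, 87, 94, 105, 110, 116, 122, 133, 142, 147, 160, 165, 178]

Fragment lengths:
  0→9: 9 bp
  9→21: 12 bp
  21→26: 5 bp
  26→31: 5 bp
  31→49: 18 bp
  49→55: 6 bp
  55→67: 12 bp
  67→82: 15 bp
  82→87: 5 bp
  87→94: 7 bp
  94→105: 11 bp
  105→110: 5 bp
  110→116: 6 bp
  116→122: 6 bp
  122→133: 11 bp
  133→142: 9 bp
  142→147: 5 bp
  147→160: 13 bp
  160→165: 5 bp
  165→178: 13 bp
  178→0 (wrap): 182-178+0 = 4 bp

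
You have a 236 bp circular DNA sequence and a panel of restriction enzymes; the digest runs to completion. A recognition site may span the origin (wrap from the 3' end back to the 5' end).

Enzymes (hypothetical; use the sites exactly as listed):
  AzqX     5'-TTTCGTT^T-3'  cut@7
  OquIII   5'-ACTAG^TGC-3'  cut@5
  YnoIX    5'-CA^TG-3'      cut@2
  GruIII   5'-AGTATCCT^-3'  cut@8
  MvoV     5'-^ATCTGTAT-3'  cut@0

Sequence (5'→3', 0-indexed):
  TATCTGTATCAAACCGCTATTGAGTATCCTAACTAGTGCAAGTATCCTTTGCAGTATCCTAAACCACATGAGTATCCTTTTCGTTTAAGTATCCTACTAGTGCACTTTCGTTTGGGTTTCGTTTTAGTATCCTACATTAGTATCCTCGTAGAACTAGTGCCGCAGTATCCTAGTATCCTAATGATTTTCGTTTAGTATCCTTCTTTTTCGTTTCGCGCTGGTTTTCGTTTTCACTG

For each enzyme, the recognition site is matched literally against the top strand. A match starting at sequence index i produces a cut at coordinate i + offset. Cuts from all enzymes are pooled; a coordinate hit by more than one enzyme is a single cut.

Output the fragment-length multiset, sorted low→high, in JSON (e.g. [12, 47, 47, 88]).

Per-enzyme occurrences:
  AzqX TTTCGTTT/7: at [78, 105, 116, 185, 205, 222] ⇒ [85, 112, 123, 192, 212, 229]
  OquIII ACTAGTGC/5: at [31, 95, 152] ⇒ [36, 100, 157]
  YnoIX CATG/2: at [66] ⇒ [68]
  GruIII AGTATCCT/8: at [22, 40, 52, 70, 87, 125, 138, 163, 171, 193] ⇒ [30, 48, 60, 78, 95, 133, 146, 171, 179, 201]
  MvoV ATCTGTAT/0: at [1] ⇒ [1]

Pooled cuts: [1, 30, 36, 48, 60, 68, 78, 85, 95, 100, 112, 123, 133, 146, 157, 171, 179, 192, 201, 212, 229]

Fragment lengths:
  1→30: 29 bp
  30→36: 6 bp
  36→48: 12 bp
  48→60: 12 bp
  60→68: 8 bp
  68→78: 10 bp
  78→85: 7 bp
  85→95: 10 bp
  95→100: 5 bp
  100→112: 12 bp
  112→123: 11 bp
  123→133: 10 bp
  133→146: 13 bp
  146→157: 11 bp
  157→171: 14 bp
  171→179: 8 bp
  179→192: 13 bp
  192→201: 9 bp
  201→212: 11 bp
  212→229: 17 bp
  229→1 (wrap): 236-229+1 = 8 bp

[5,6,7,8,8,8,9,10,10,10,11,11,11,12,12,12,13,13,14,17,29]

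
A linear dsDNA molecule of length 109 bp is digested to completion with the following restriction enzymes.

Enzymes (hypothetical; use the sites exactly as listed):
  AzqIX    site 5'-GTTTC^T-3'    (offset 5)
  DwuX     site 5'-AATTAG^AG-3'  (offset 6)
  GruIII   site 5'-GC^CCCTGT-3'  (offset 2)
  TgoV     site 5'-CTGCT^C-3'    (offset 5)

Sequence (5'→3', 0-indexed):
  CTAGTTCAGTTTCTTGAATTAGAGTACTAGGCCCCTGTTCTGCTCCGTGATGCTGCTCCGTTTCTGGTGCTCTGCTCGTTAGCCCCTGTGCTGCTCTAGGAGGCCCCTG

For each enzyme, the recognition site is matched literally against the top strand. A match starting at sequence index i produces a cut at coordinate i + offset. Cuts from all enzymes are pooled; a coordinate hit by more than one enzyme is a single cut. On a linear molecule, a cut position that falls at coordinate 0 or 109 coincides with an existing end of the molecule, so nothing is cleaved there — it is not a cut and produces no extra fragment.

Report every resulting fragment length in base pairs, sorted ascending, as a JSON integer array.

[7,7,9,10,12,12,12,13,13,14]

Per-enzyme occurrences:
  AzqIX GTTTCT/5: at [8, 59] ⇒ [13, 64]
  DwuX AATTAGAG/6: at [16] ⇒ [22]
  GruIII GCCCCTGT/2: at [30, 81] ⇒ [32, 83]
  TgoV CTGCTC/5: at [39, 52, 71, 90] ⇒ [44, 57, 76, 95]

Pooled cuts: [13, 22, 32, 44, 57, 64, 76, 83, 95]

Fragments:
  [0,13): 13 bp
  [13,22): 9 bp
  [22,32): 10 bp
  [32,44): 12 bp
  [44,57): 13 bp
  [57,64): 7 bp
  [64,76): 12 bp
  [76,83): 7 bp
  [83,95): 12 bp
  [95,109): 14 bp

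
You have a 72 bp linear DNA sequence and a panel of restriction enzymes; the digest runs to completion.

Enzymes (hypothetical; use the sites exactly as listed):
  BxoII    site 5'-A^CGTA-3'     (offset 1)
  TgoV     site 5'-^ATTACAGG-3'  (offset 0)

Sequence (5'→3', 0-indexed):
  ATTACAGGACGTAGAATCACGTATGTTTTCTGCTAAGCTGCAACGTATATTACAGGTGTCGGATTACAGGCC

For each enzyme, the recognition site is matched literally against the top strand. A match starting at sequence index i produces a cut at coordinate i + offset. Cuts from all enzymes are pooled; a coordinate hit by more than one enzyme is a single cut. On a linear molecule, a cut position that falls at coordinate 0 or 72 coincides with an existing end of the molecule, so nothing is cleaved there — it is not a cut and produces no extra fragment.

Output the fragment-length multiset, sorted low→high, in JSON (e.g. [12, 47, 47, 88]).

Site scan:
  BxoII (ACGTA, off=1): starts [8, 18, 42] → cuts [9, 19, 43]
  TgoV (ATTACAGG, off=0): starts [0, 48, 62] → cuts [48, 62] (position 0 is a terminus of the linear molecule — no cut)

Pooled cuts: [9, 19, 43, 48, 62]

Fragment lengths:
  [0,9): 9 bp
  [9,19): 10 bp
  [19,43): 24 bp
  [43,48): 5 bp
  [48,62): 14 bp
  [62,72): 10 bp

[5,9,10,10,14,24]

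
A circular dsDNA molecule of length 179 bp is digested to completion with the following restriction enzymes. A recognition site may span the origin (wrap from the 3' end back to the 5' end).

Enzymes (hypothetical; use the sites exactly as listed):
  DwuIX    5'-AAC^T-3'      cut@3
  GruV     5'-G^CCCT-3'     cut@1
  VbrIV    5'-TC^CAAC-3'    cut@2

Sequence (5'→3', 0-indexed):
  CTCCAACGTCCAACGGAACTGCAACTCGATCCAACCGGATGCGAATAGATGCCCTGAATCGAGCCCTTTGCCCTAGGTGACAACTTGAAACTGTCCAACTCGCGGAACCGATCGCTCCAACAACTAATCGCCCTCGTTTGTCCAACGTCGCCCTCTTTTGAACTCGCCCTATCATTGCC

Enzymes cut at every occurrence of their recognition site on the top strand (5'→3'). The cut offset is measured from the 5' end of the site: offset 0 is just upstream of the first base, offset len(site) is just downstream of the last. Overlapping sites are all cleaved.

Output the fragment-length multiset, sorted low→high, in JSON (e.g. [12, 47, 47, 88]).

Scan for sites:
  DwuIX AACT/3: at [16, 22, 81, 88, 96, 121, 160] ⇒ [19, 25, 84, 91, 99, 124, 163]
  GruV GCCCT/1: at [50, 62, 69, 129, 149, 165, 176] ⇒ [51, 63, 70, 130, 150, 166, 177]
  VbrIV TCCAAC/2: at [1, 8, 29, 93, 115, 140] ⇒ [3, 10, 31, 95, 117, 142]

All cut coordinates (distinct, sorted): [3, 10, 19, 25, 31, 51, 63, 70, 84, 91, 95, 99, 117, 124, 130, 142, 150, 163, 166, 177]

Fragment lengths:
  3→10: 7 bp
  10→19: 9 bp
  19→25: 6 bp
  25→31: 6 bp
  31→51: 20 bp
  51→63: 12 bp
  63→70: 7 bp
  70→84: 14 bp
  84→91: 7 bp
  91→95: 4 bp
  95→99: 4 bp
  99→117: 18 bp
  117→124: 7 bp
  124→130: 6 bp
  130→142: 12 bp
  142→150: 8 bp
  150→163: 13 bp
  163→166: 3 bp
  166→177: 11 bp
  177→3 (wrap): 179-177+3 = 5 bp

[3,4,4,5,6,6,6,7,7,7,7,8,9,11,12,12,13,14,18,20]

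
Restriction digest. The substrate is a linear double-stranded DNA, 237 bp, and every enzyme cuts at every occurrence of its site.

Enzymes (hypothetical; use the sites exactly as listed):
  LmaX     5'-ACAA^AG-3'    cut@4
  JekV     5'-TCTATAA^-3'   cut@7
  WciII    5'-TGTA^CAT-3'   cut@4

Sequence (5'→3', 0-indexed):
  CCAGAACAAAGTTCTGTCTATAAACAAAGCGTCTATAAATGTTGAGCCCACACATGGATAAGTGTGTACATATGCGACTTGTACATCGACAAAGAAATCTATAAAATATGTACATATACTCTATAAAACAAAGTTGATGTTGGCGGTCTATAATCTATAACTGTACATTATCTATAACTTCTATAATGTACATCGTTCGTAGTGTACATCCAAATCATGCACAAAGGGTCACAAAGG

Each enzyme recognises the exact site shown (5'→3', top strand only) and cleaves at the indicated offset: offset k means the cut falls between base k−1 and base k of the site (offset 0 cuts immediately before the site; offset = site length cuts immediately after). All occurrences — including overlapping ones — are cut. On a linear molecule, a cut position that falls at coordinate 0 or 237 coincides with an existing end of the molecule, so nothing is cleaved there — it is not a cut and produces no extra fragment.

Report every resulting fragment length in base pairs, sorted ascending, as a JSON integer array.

[3,4,4,5,5,7,8,9,9,9,10,11,12,12,14,14,15,16,18,22,30]

Site scan:
  LmaX (ACAAAG, off=4): starts [5, 23, 88, 127, 220, 230] → cuts [9, 27, 92, 131, 224, 234]
  JekV (TCTATAA, off=7): starts [16, 31, 97, 119, 146, 153, 170, 179] → cuts [23, 38, 104, 126, 153, 160, 177, 186]
  WciII (TGTACAT, off=4): starts [64, 79, 108, 161, 186, 202] → cuts [68, 83, 112, 165, 190, 206]

Pooled cuts: [9, 23, 27, 38, 68, 83, 92, 104, 112, 126, 131, 153, 160, 165, 177, 186, 190, 206, 224, 234]

Fragments:
  [0,9): 9 bp
  [9,23): 14 bp
  [23,27): 4 bp
  [27,38): 11 bp
  [38,68): 30 bp
  [68,83): 15 bp
  [83,92): 9 bp
  [92,104): 12 bp
  [104,112): 8 bp
  [112,126): 14 bp
  [126,131): 5 bp
  [131,153): 22 bp
  [153,160): 7 bp
  [160,165): 5 bp
  [165,177): 12 bp
  [177,186): 9 bp
  [186,190): 4 bp
  [190,206): 16 bp
  [206,224): 18 bp
  [224,234): 10 bp
  [234,237): 3 bp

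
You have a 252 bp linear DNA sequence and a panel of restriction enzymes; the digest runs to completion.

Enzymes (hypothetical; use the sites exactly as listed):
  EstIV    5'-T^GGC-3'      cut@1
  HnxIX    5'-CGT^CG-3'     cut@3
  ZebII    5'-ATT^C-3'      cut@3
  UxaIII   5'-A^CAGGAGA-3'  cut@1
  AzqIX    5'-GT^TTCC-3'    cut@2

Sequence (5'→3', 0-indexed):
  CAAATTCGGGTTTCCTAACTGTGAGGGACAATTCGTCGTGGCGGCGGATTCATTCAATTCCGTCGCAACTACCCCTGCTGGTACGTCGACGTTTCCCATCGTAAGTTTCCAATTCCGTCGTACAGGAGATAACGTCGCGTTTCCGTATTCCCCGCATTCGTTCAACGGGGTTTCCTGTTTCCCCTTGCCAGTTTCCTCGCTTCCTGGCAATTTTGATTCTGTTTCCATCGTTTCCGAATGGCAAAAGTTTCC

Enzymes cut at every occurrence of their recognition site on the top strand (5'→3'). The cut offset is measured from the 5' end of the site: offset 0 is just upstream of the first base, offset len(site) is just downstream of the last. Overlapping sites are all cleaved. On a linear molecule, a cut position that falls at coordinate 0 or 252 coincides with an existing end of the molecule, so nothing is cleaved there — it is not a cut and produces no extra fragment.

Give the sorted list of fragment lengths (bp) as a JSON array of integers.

[3,3,4,4,4,4,4,4,5,5,5,6,6,7,8,8,9,9,9,9,11,13,13,13,13,14,14,22,23]

Scan for sites:
  EstIV TGGC/1: at [38, 204, 238] ⇒ [39, 205, 239]
  HnxIX CGTCG/3: at [33, 60, 83, 115, 132] ⇒ [36, 63, 86, 118, 135]
  ZebII ATTC/3: at [3, 30, 47, 51, 56, 111, 146, 155, 215] ⇒ [6, 33, 50, 54, 59, 114, 149, 158, 218]
  UxaIII ACAGGAGA/1: at [121] ⇒ [122]
  AzqIX GTTTCC/2: at [9, 90, 104, 138, 169, 176, 190, 220, 229, 246] ⇒ [11, 92, 106, 140, 171, 178, 192, 222, 231, 248]

All cut coordinates (distinct, sorted): [6, 11, 33, 36, 39, 50, 54, 59, 63, 86, 92, 106, 114, 118, 122, 135, 140, 149, 158, 171, 178, 192, 205, 218, 222, 231, 239, 248]

Fragment lengths:
  [0,6): 6 bp
  [6,11): 5 bp
  [11,33): 22 bp
  [33,36): 3 bp
  [36,39): 3 bp
  [39,50): 11 bp
  [50,54): 4 bp
  [54,59): 5 bp
  [59,63): 4 bp
  [63,86): 23 bp
  [86,92): 6 bp
  [92,106): 14 bp
  [106,114): 8 bp
  [114,118): 4 bp
  [118,122): 4 bp
  [122,135): 13 bp
  [135,140): 5 bp
  [140,149): 9 bp
  [149,158): 9 bp
  [158,171): 13 bp
  [171,178): 7 bp
  [178,192): 14 bp
  [192,205): 13 bp
  [205,218): 13 bp
  [218,222): 4 bp
  [222,231): 9 bp
  [231,239): 8 bp
  [239,248): 9 bp
  [248,252): 4 bp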